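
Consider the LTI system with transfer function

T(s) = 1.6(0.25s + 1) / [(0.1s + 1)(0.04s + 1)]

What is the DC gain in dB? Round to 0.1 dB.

T(0) = 1.6 · 1 / 1 = 1.6
20 log₁₀(1.6) ≈ 4.08 dB

4.1 dB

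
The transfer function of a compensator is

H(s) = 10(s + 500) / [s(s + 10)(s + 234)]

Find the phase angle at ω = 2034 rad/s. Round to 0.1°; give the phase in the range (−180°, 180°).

173.0°

At s = jω = j2034:
zero (s+500): 500 + j2034 → |·| = √(500²+2034²) = √4387156 ≈ 2094.6, ∠ = arctan(2034/500) ≈ 76.19°
pole (s+10): 10 + j2034 → |·| = √(10²+2034²) = √4137256 ≈ 2034, ∠ = arctan(2034/10) ≈ 89.72°
pole (s+234): 234 + j2034 → |·| = √(234²+2034²) = √4191912 ≈ 2047.4, ∠ = arctan(2034/234) ≈ 83.44°
pole at origin: |s| = 2034, ∠ = 90.00° (in denominator)
∠H = 76.19° − 263.16° = -186.97° ≡ 173.03° (principal value)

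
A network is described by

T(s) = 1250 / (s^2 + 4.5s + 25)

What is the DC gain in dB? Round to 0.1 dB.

34.0 dB

T(0) = 1250 / 25 = 50
20 log₁₀(50) ≈ 33.98 dB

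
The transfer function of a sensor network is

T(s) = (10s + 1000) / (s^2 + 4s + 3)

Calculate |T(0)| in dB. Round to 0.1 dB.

50.5 dB

T(0) = 1000 / 3 ≈ 333.33
20 log₁₀(333.33) ≈ 50.46 dB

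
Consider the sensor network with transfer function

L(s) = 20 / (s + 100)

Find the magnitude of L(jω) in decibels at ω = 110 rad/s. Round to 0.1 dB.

At s = jω = j110:
pole (s+100): 100 + j110 → |·| = √(100²+110²) = √22100 ≈ 148.66, ∠ = arctan(110/100) ≈ 47.73°
|L| = 20 / 148.66 ≈ 0.13454
Gain = 20 log₁₀(0.13454) ≈ -17.42 dB

-17.4 dB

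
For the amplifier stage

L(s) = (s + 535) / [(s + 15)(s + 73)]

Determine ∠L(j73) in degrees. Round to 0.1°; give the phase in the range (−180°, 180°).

At s = jω = j73:
zero (s+535): 535 + j73 → |·| = √(535²+73²) = √291554 ≈ 539.96, ∠ = arctan(73/535) ≈ 7.77°
pole (s+15): 15 + j73 → |·| = √(15²+73²) = √5554 ≈ 74.525, ∠ = arctan(73/15) ≈ 78.39°
pole (s+73): 73 + j73 → |·| = √(73²+73²) = √10658 ≈ 103.24, ∠ = arctan(73/73) ≈ 45.00°
∠L = 7.77° − 123.39° = -115.62°

-115.6°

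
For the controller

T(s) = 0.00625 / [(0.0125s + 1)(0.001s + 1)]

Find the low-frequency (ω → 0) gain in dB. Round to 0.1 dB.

T(0) = 0.00625 · 1 / 1 = 0.00625
20 log₁₀(0.00625) ≈ -44.08 dB

-44.1 dB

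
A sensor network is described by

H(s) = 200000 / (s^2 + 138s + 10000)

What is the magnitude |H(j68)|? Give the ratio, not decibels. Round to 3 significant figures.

At s = jω = j68:
quadratic: (j68)² + 138·j68 + 10000 = 5376 + j9384 → |·| ≈ 10815, ∠ ≈ 60.19°
|H| = 200000 / 10815 ≈ 18.493

18.5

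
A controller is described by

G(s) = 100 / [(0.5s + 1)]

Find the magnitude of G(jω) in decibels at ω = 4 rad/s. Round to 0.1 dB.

33.0 dB

At ω = 4 rad/s:
pole (1 + j4·0.5) = 1 + j2 → |·| ≈ 2.2361, ∠ ≈ 63.43°
|G| = 100 · 1 / (2.2361) ≈ 44.721
Gain = 20 log₁₀(44.721) ≈ 33.01 dB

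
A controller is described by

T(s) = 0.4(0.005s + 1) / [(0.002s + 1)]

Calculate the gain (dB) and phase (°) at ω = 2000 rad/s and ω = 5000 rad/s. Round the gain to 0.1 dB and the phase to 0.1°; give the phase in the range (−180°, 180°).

ω = 2000: -0.2 dB, 8.3°; ω = 5000: -0.0 dB, 3.4°

At ω = 2000 rad/s:
zero (1 + j2000·0.005) = 1 + j10 → |·| ≈ 10.05, ∠ ≈ 84.29°
pole (1 + j2000·0.002) = 1 + j4 → |·| ≈ 4.1231, ∠ ≈ 75.96°
|T| = 0.4 · 10.05 / (4.1231) ≈ 0.97499
Gain = 20 log₁₀(0.97499) ≈ -0.22 dB
∠T = (84.29°) − (75.96°) = 8.33°

At ω = 5000 rad/s:
zero (1 + j5000·0.005) = 1 + j25 → |·| ≈ 25.02, ∠ ≈ 87.71°
pole (1 + j5000·0.002) = 1 + j10 → |·| ≈ 10.05, ∠ ≈ 84.29°
|T| = 0.4 · 25.02 / (10.05) ≈ 0.99582
Gain = 20 log₁₀(0.99582) ≈ -0.04 dB
∠T = (87.71°) − (84.29°) = 3.42°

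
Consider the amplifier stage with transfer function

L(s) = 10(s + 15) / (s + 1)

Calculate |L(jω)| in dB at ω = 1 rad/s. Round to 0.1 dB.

40.5 dB

At s = jω = j1:
zero (s+15): 15 + j1 → |·| = √(15²+1²) = √226 ≈ 15.033, ∠ = arctan(1/15) ≈ 3.81°
pole (s+1): 1 + j1 → |·| = √(1²+1²) = √2 ≈ 1.4142, ∠ = arctan(1/1) ≈ 45.00°
|L| = 10 · 15.033 / 1.4142 ≈ 106.3
Gain = 20 log₁₀(106.3) ≈ 40.53 dB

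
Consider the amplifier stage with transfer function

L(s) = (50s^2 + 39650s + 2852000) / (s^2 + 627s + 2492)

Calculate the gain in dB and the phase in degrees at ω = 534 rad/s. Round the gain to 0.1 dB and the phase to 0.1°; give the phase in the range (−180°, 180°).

Substitute s = j534:
Numerator: 50(j534)^2 + 39650(j534) + 2852000 = -11405800 + j21173100
Denominator: (j534)^2 + 627(j534) + 2492 = -282664 + j334818
|N| = √(11405800² + 21173100²) ≈ 2.405e+07, ∠N ≈ 118.31°
|D| = √(282664² + 334818²) ≈ 4.3818e+05, ∠D ≈ 130.17°
|L| = 2.405e+07 / 4.3818e+05 ≈ 54.886
Gain = 20 log₁₀(54.886) ≈ 34.79 dB
∠L = 118.31° − 130.17° = -11.86°

34.8 dB, -11.9°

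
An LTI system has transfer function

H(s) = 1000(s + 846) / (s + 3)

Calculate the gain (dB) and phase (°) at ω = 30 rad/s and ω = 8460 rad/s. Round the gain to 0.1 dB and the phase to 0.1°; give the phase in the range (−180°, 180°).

At s = jω = j30:
zero (s+846): 846 + j30 → |·| = √(846²+30²) = √716616 ≈ 846.53, ∠ = arctan(30/846) ≈ 2.03°
pole (s+3): 3 + j30 → |·| = √(3²+30²) = √909 ≈ 30.15, ∠ = arctan(30/3) ≈ 84.29°
|H| = 1000 · 846.53 / 30.15 ≈ 28077
Gain = 20 log₁₀(28077) ≈ 88.97 dB
∠H = 2.03° − 84.29° = -82.26°

At s = jω = j8460:
zero (s+846): 846 + j8460 → |·| = √(846²+8460²) = √72287316 ≈ 8502.2, ∠ = arctan(8460/846) ≈ 84.29°
pole (s+3): 3 + j8460 → |·| = √(3²+8460²) = √71571609 ≈ 8460, ∠ = arctan(8460/3) ≈ 89.98°
|H| = 1000 · 8502.2 / 8460 ≈ 1005
Gain = 20 log₁₀(1005) ≈ 60.04 dB
∠H = 84.29° − 89.98° = -5.69°

ω = 30: 89.0 dB, -82.3°; ω = 8460: 60.0 dB, -5.7°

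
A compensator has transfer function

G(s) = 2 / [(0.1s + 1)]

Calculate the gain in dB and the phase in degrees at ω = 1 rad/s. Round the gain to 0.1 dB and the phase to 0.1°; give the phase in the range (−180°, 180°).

At ω = 1 rad/s:
pole (1 + j1·0.1) = 1 + j0.1 → |·| ≈ 1.005, ∠ ≈ 5.71°
|G| = 2 · 1 / (1.005) ≈ 1.99
Gain = 20 log₁₀(1.99) ≈ 5.98 dB
∠G = (0°) − (5.71°) = -5.71°

6.0 dB, -5.7°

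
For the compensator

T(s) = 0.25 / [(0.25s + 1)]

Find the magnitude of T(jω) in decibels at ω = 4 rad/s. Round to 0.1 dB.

-15.1 dB

At ω = 4 rad/s:
pole (1 + j4·0.25) = 1 + j1 → |·| ≈ 1.4142, ∠ ≈ 45.00°
|T| = 0.25 · 1 / (1.4142) ≈ 0.17678
Gain = 20 log₁₀(0.17678) ≈ -15.05 dB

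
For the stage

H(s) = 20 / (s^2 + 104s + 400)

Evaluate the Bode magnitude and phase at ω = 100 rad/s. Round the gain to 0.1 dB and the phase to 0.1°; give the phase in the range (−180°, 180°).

-57.0 dB, -132.7°

Substitute s = j100:
Numerator: 20 = 20 + j0
Denominator: (j100)^2 + 104(j100) + 400 = -9600 + j10400
|N| = √(20² + 0²) ≈ 20, ∠N ≈ 0.00°
|D| = √(9600² + 10400²) ≈ 14153, ∠D ≈ 132.71°
|H| = 20 / 14153 ≈ 0.0014131
Gain = 20 log₁₀(0.0014131) ≈ -57.00 dB
∠H = 0.00° − 132.71° = -132.71°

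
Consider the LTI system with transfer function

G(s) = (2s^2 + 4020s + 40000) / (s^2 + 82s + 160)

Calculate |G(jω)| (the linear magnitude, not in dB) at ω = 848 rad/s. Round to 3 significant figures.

Substitute s = j848:
Numerator: 2(j848)^2 + 4020(j848) + 40000 = -1398208 + j3408960
Denominator: (j848)^2 + 82(j848) + 160 = -718944 + j69536
|N| = √(1398208² + 3408960²) ≈ 3.6846e+06, ∠N ≈ 112.30°
|D| = √(718944² + 69536²) ≈ 7.223e+05, ∠D ≈ 174.48°
|G| = 3.6846e+06 / 7.223e+05 ≈ 5.1012

5.10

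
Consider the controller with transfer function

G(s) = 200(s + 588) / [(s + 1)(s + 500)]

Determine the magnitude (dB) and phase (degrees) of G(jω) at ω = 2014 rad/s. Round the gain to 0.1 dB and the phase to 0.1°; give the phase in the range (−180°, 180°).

At s = jω = j2014:
zero (s+588): 588 + j2014 → |·| = √(588²+2014²) = √4401940 ≈ 2098.1, ∠ = arctan(2014/588) ≈ 73.72°
pole (s+1): 1 + j2014 → |·| = √(1²+2014²) = √4056197 ≈ 2014, ∠ = arctan(2014/1) ≈ 89.97°
pole (s+500): 500 + j2014 → |·| = √(500²+2014²) = √4306196 ≈ 2075.1, ∠ = arctan(2014/500) ≈ 76.06°
|G| = 200 · 2098.1 / 4.1793e+06 ≈ 0.1004
Gain = 20 log₁₀(0.1004) ≈ -19.97 dB
∠G = 73.72° − 166.03° = -92.31°

-20.0 dB, -92.3°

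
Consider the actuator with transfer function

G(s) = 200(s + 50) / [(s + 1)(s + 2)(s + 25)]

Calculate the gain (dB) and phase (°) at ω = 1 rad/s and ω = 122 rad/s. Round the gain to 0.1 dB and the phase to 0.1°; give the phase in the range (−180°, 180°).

ω = 1: 42.0 dB, -72.7°; ω = 122: -36.9 dB, 170.7°

At s = jω = j1:
zero (s+50): 50 + j1 → |·| = √(50²+1²) = √2501 ≈ 50.01, ∠ = arctan(1/50) ≈ 1.15°
pole (s+1): 1 + j1 → |·| = √(1²+1²) = √2 ≈ 1.4142, ∠ = arctan(1/1) ≈ 45.00°
pole (s+2): 2 + j1 → |·| = √(2²+1²) = √5 ≈ 2.2361, ∠ = arctan(1/2) ≈ 26.57°
pole (s+25): 25 + j1 → |·| = √(25²+1²) = √626 ≈ 25.02, ∠ = arctan(1/25) ≈ 2.29°
|G| = 200 · 50.01 / 79.121 ≈ 126.41
Gain = 20 log₁₀(126.41) ≈ 42.04 dB
∠G = 1.15° − 73.86° = -72.71°

At s = jω = j122:
zero (s+50): 50 + j122 → |·| = √(50²+122²) = √17384 ≈ 131.85, ∠ = arctan(122/50) ≈ 67.71°
pole (s+1): 1 + j122 → |·| = √(1²+122²) = √14885 ≈ 122, ∠ = arctan(122/1) ≈ 89.53°
pole (s+2): 2 + j122 → |·| = √(2²+122²) = √14888 ≈ 122.02, ∠ = arctan(122/2) ≈ 89.06°
pole (s+25): 25 + j122 → |·| = √(25²+122²) = √15509 ≈ 124.54, ∠ = arctan(122/25) ≈ 78.42°
|G| = 200 · 131.85 / 1.854e+06 ≈ 0.014223
Gain = 20 log₁₀(0.014223) ≈ -36.94 dB
∠G = 67.71° − 257.01° = -189.30° ≡ 170.70° (principal value)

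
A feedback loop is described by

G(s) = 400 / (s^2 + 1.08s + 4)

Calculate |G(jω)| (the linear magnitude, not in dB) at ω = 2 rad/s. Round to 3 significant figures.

185

At s = jω = j2:
quadratic: (j2)² + 1.08·j2 + 4 = 0 + j2.16 → |·| ≈ 2.16, ∠ ≈ 90.00°
|G| = 400 / 2.16 ≈ 185.19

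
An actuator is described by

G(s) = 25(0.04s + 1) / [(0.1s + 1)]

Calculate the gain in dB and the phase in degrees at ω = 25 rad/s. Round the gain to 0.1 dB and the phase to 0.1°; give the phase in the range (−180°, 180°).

22.4 dB, -23.2°

At ω = 25 rad/s:
zero (1 + j25·0.04) = 1 + j1 → |·| ≈ 1.4142, ∠ ≈ 45.00°
pole (1 + j25·0.1) = 1 + j2.5 → |·| ≈ 2.6926, ∠ ≈ 68.20°
|G| = 25 · 1.4142 / (2.6926) ≈ 13.13
Gain = 20 log₁₀(13.13) ≈ 22.37 dB
∠G = (45.00°) − (68.20°) = -23.20°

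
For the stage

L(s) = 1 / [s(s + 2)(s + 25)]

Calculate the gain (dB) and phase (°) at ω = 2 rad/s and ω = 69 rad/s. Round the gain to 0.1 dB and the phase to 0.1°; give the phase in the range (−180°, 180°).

At s = jω = j2:
pole (s+2): 2 + j2 → |·| = √(2²+2²) = √8 ≈ 2.8284, ∠ = arctan(2/2) ≈ 45.00°
pole (s+25): 25 + j2 → |·| = √(25²+2²) = √629 ≈ 25.08, ∠ = arctan(2/25) ≈ 4.57°
pole at origin: |s| = 2, ∠ = 90.00° (in denominator)
|L| = 1 / 141.87 ≈ 0.0070487
Gain = 20 log₁₀(0.0070487) ≈ -43.04 dB
∠L = 0.00° − 139.57° = -139.57°

At s = jω = j69:
pole (s+2): 2 + j69 → |·| = √(2²+69²) = √4765 ≈ 69.029, ∠ = arctan(69/2) ≈ 88.34°
pole (s+25): 25 + j69 → |·| = √(25²+69²) = √5386 ≈ 73.389, ∠ = arctan(69/25) ≈ 70.08°
pole at origin: |s| = 69, ∠ = 90.00° (in denominator)
|L| = 1 / 3.4955e+05 ≈ 2.8608e-06
Gain = 20 log₁₀(2.8608e-06) ≈ -110.87 dB
∠L = 0.00° − 248.42° = -248.42° ≡ 111.58° (principal value)

ω = 2: -43.0 dB, -139.6°; ω = 69: -110.9 dB, 111.6°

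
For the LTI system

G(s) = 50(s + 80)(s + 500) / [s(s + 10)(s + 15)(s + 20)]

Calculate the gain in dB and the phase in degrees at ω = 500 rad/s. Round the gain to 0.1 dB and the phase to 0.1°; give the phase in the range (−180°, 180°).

-70.9 dB, 131.1°

At s = jω = j500:
zero (s+80): 80 + j500 → |·| = √(80²+500²) = √256400 ≈ 506.36, ∠ = arctan(500/80) ≈ 80.91°
zero (s+500): 500 + j500 → |·| = √(500²+500²) = √500000 ≈ 707.11, ∠ = arctan(500/500) ≈ 45.00°
pole (s+10): 10 + j500 → |·| = √(10²+500²) = √250100 ≈ 500.1, ∠ = arctan(500/10) ≈ 88.85°
pole (s+15): 15 + j500 → |·| = √(15²+500²) = √250225 ≈ 500.22, ∠ = arctan(500/15) ≈ 88.28°
pole (s+20): 20 + j500 → |·| = √(20²+500²) = √250400 ≈ 500.4, ∠ = arctan(500/20) ≈ 87.71°
pole at origin: |s| = 500, ∠ = 90.00° (in denominator)
|G| = 50 · 3.5805e+05 / 6.259e+10 ≈ 0.00028603
Gain = 20 log₁₀(0.00028603) ≈ -70.87 dB
∠G = 125.91° − 354.84° = -228.93° ≡ 131.07° (principal value)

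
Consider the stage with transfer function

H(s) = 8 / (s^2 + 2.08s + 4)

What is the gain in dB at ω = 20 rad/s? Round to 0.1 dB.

-33.9 dB

At s = jω = j20:
quadratic: (j20)² + 2.08·j20 + 4 = -396 + j41.6 → |·| ≈ 398.18, ∠ ≈ 174.00°
|H| = 8 / 398.18 ≈ 0.020091
Gain = 20 log₁₀(0.020091) ≈ -33.94 dB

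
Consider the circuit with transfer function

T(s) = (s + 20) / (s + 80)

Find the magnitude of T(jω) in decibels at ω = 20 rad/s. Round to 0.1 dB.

-9.3 dB

At s = jω = j20:
zero (s+20): 20 + j20 → |·| = √(20²+20²) = √800 ≈ 28.284, ∠ = arctan(20/20) ≈ 45.00°
pole (s+80): 80 + j20 → |·| = √(80²+20²) = √6800 ≈ 82.462, ∠ = arctan(20/80) ≈ 14.04°
|T| = 1 · 28.284 / 82.462 ≈ 0.34299
Gain = 20 log₁₀(0.34299) ≈ -9.29 dB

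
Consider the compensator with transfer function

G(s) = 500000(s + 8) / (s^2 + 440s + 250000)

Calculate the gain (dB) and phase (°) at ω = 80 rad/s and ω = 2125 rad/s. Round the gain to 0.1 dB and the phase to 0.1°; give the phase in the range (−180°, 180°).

ω = 80: 44.3 dB, 76.1°; ω = 2125: 47.7 dB, -77.9°

At s = jω = j80:
zero (s+8): 8 + j80 → |·| = √(8²+80²) = √6464 ≈ 80.399, ∠ = arctan(80/8) ≈ 84.29°
quadratic: (j80)² + 440·j80 + 250000 = 243600 + j35200 → |·| ≈ 2.4613e+05, ∠ ≈ 8.22°
|G| = 500000 · 80.399 / 2.4613e+05 ≈ 163.33
Gain = 20 log₁₀(163.33) ≈ 44.26 dB
∠G = 84.29° − 8.22° = 76.07°

At s = jω = j2125:
zero (s+8): 8 + j2125 → |·| = √(8²+2125²) = √4515689 ≈ 2125, ∠ = arctan(2125/8) ≈ 89.78°
quadratic: (j2125)² + 440·j2125 + 250000 = -4265625 + j935000 → |·| ≈ 4.3669e+06, ∠ ≈ 167.64°
|G| = 500000 · 2125 / 4.3669e+06 ≈ 243.31
Gain = 20 log₁₀(243.31) ≈ 47.72 dB
∠G = 89.78° − 167.64° = -77.86°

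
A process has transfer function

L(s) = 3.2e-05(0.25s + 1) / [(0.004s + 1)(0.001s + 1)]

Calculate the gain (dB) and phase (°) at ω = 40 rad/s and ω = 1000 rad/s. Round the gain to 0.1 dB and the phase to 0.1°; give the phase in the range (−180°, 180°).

ω = 40: -70.0 dB, 72.9°; ω = 1000: -57.3 dB, -31.2°

At ω = 40 rad/s:
zero (1 + j40·0.25) = 1 + j10 → |·| ≈ 10.05, ∠ ≈ 84.29°
pole (1 + j40·0.004) = 1 + j0.16 → |·| ≈ 1.0127, ∠ ≈ 9.09°
pole (1 + j40·0.001) = 1 + j0.04 → |·| ≈ 1.0008, ∠ ≈ 2.29°
|L| = 3.2e-05 · 10.05 / (1.0127 · 1.0008) ≈ 0.00031731
Gain = 20 log₁₀(0.00031731) ≈ -69.97 dB
∠L = (84.29°) − (9.09° + 2.29°) = 72.91°

At ω = 1000 rad/s:
zero (1 + j1000·0.25) = 1 + j250 → |·| ≈ 250, ∠ ≈ 89.77°
pole (1 + j1000·0.004) = 1 + j4 → |·| ≈ 4.1231, ∠ ≈ 75.96°
pole (1 + j1000·0.001) = 1 + j1 → |·| ≈ 1.4142, ∠ ≈ 45.00°
|L| = 3.2e-05 · 250 / (4.1231 · 1.4142) ≈ 0.001372
Gain = 20 log₁₀(0.001372) ≈ -57.25 dB
∠L = (89.77°) − (75.96° + 45.00°) = -31.19°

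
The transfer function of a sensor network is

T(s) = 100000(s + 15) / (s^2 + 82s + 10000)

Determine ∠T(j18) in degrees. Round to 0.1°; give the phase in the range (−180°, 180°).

At s = jω = j18:
zero (s+15): 15 + j18 → |·| = √(15²+18²) = √549 ≈ 23.431, ∠ = arctan(18/15) ≈ 50.19°
quadratic: (j18)² + 82·j18 + 10000 = 9676 + j1476 → |·| ≈ 9787.9, ∠ ≈ 8.67°
∠T = 50.19° − 8.67° = 41.52°

41.5°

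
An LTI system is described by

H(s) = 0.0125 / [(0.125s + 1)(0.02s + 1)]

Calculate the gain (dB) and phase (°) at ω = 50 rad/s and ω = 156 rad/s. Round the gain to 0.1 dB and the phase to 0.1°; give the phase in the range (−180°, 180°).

ω = 50: -57.1 dB, -125.9°; ω = 156: -74.2 dB, -159.3°

At ω = 50 rad/s:
pole (1 + j50·0.125) = 1 + j6.25 → |·| ≈ 6.3295, ∠ ≈ 80.91°
pole (1 + j50·0.02) = 1 + j1 → |·| ≈ 1.4142, ∠ ≈ 45.00°
|H| = 0.0125 · 1 / (6.3295 · 1.4142) ≈ 0.0013965
Gain = 20 log₁₀(0.0013965) ≈ -57.10 dB
∠H = (0°) − (80.91° + 45.00°) = -125.91°

At ω = 156 rad/s:
pole (1 + j156·0.125) = 1 + j19.5 → |·| ≈ 19.526, ∠ ≈ 87.06°
pole (1 + j156·0.02) = 1 + j3.12 → |·| ≈ 3.2763, ∠ ≈ 72.23°
|H| = 0.0125 · 1 / (19.526 · 3.2763) ≈ 0.00019539
Gain = 20 log₁₀(0.00019539) ≈ -74.18 dB
∠H = (0°) − (87.06° + 72.23°) = -159.29°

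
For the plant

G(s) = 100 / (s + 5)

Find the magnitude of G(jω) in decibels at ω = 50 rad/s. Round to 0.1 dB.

6.0 dB

Substitute s = j50:
Numerator: 100 = 100 + j0
Denominator: (j50) + 5 = 5 + j50
|N| = √(100² + 0²) ≈ 100, ∠N ≈ 0.00°
|D| = √(5² + 50²) ≈ 50.249, ∠D ≈ 84.29°
|G| = 100 / 50.249 ≈ 1.9901
Gain = 20 log₁₀(1.9901) ≈ 5.98 dB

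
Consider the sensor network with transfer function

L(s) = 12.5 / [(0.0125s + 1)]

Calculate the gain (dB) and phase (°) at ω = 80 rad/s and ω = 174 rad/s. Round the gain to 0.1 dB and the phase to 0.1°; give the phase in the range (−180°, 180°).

At ω = 80 rad/s:
pole (1 + j80·0.0125) = 1 + j1 → |·| ≈ 1.4142, ∠ ≈ 45.00°
|L| = 12.5 · 1 / (1.4142) ≈ 8.8389
Gain = 20 log₁₀(8.8389) ≈ 18.93 dB
∠L = (0°) − (45.00°) = -45.00°

At ω = 174 rad/s:
pole (1 + j174·0.0125) = 1 + j2.175 → |·| ≈ 2.3939, ∠ ≈ 65.31°
|L| = 12.5 · 1 / (2.3939) ≈ 5.2216
Gain = 20 log₁₀(5.2216) ≈ 14.36 dB
∠L = (0°) − (65.31°) = -65.31°

ω = 80: 18.9 dB, -45.0°; ω = 174: 14.4 dB, -65.3°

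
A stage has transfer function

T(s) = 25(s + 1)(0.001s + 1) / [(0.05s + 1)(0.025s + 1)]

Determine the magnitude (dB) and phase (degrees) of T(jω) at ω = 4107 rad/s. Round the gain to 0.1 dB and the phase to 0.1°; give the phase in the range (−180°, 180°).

26.3 dB, -12.9°

At ω = 4107 rad/s:
zero (1 + j4107·1) = 1 + j4107 → |·| ≈ 4107, ∠ ≈ 89.99°
zero (1 + j4107·0.001) = 1 + j4.107 → |·| ≈ 4.227, ∠ ≈ 76.32°
pole (1 + j4107·0.05) = 1 + j205.35 → |·| ≈ 205.35, ∠ ≈ 89.72°
pole (1 + j4107·0.025) = 1 + j102.675 → |·| ≈ 102.68, ∠ ≈ 89.44°
|T| = 25 · 4107 · 4.227 / (205.35 · 102.68) ≈ 20.583
Gain = 20 log₁₀(20.583) ≈ 26.27 dB
∠T = (89.99° + 76.32°) − (89.72° + 89.44°) = -12.85°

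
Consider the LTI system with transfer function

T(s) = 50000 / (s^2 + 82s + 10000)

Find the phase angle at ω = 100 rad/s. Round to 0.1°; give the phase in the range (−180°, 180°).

-90.0°

At s = jω = j100:
quadratic: (j100)² + 82·j100 + 10000 = 0 + j8200 → |·| ≈ 8200, ∠ ≈ 90.00°
∠T = 0.00° − 90.00° = -90.00°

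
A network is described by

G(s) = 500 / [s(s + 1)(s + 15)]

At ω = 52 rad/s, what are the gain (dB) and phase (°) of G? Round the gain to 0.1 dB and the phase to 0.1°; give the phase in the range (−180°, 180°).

At s = jω = j52:
pole (s+1): 1 + j52 → |·| = √(1²+52²) = √2705 ≈ 52.01, ∠ = arctan(52/1) ≈ 88.90°
pole (s+15): 15 + j52 → |·| = √(15²+52²) = √2929 ≈ 54.12, ∠ = arctan(52/15) ≈ 73.91°
pole at origin: |s| = 52, ∠ = 90.00° (in denominator)
|G| = 500 / 1.4637e+05 ≈ 0.003416
Gain = 20 log₁₀(0.003416) ≈ -49.33 dB
∠G = 0.00° − 252.81° = -252.81° ≡ 107.19° (principal value)

-49.3 dB, 107.2°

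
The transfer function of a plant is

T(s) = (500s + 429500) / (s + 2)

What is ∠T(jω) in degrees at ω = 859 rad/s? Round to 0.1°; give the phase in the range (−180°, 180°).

Substitute s = j859:
Numerator: 500(j859) + 429500 = 429500 + j429500
Denominator: (j859) + 2 = 2 + j859
|N| = √(429500² + 429500²) ≈ 6.074e+05, ∠N ≈ 45.00°
|D| = √(2² + 859²) ≈ 859, ∠D ≈ 89.87°
∠T = 45.00° − 89.87° = -44.87°

-44.9°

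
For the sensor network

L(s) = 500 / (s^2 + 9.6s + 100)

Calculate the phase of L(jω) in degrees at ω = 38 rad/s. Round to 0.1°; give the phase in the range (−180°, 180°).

-164.8°

At s = jω = j38:
quadratic: (j38)² + 9.6·j38 + 100 = -1344 + j364.8 → |·| ≈ 1392.6, ∠ ≈ 164.81°
∠L = 0.00° − 164.81° = -164.81°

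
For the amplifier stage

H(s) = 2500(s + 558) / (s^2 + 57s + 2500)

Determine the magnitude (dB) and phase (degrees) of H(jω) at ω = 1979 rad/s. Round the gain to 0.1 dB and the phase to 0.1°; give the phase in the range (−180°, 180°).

2.4 dB, -104.1°

At s = jω = j1979:
zero (s+558): 558 + j1979 → |·| = √(558²+1979²) = √4227805 ≈ 2056.2, ∠ = arctan(1979/558) ≈ 74.25°
quadratic: (j1979)² + 57·j1979 + 2500 = -3913941 + j112803 → |·| ≈ 3.9156e+06, ∠ ≈ 178.35°
|H| = 2500 · 2056.2 / 3.9156e+06 ≈ 1.3128
Gain = 20 log₁₀(1.3128) ≈ 2.36 dB
∠H = 74.25° − 178.35° = -104.10°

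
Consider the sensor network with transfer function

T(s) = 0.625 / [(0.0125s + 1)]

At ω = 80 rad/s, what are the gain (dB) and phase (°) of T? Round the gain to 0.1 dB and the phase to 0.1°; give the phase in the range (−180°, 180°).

At ω = 80 rad/s:
pole (1 + j80·0.0125) = 1 + j1 → |·| ≈ 1.4142, ∠ ≈ 45.00°
|T| = 0.625 · 1 / (1.4142) ≈ 0.44195
Gain = 20 log₁₀(0.44195) ≈ -7.09 dB
∠T = (0°) − (45.00°) = -45.00°

-7.1 dB, -45.0°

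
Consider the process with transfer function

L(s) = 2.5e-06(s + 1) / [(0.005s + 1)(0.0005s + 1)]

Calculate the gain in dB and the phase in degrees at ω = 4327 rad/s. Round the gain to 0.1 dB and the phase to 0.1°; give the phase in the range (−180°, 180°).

-73.6 dB, -62.6°

At ω = 4327 rad/s:
zero (1 + j4327·1) = 1 + j4327 → |·| ≈ 4327, ∠ ≈ 89.99°
pole (1 + j4327·0.005) = 1 + j21.635 → |·| ≈ 21.658, ∠ ≈ 87.35°
pole (1 + j4327·0.0005) = 1 + j2.1635 → |·| ≈ 2.3834, ∠ ≈ 65.19°
|L| = 2.5e-06 · 4327 / (21.658 · 2.3834) ≈ 0.00020956
Gain = 20 log₁₀(0.00020956) ≈ -73.57 dB
∠L = (89.99°) − (87.35° + 65.19°) = -62.55°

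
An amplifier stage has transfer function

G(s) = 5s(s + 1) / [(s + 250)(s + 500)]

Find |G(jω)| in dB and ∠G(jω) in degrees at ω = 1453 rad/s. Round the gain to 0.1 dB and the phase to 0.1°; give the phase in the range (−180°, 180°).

At s = jω = j1453:
zero (s+1): 1 + j1453 → |·| = √(1²+1453²) = √2111210 ≈ 1453, ∠ = arctan(1453/1) ≈ 89.96°
zero at origin: s = j1453 → |·| = 1453, ∠ = 90.00°
pole (s+250): 250 + j1453 → |·| = √(250²+1453²) = √2173709 ≈ 1474.4, ∠ = arctan(1453/250) ≈ 80.24°
pole (s+500): 500 + j1453 → |·| = √(500²+1453²) = √2361209 ≈ 1536.6, ∠ = arctan(1453/500) ≈ 71.01°
|G| = 5 · 2.1112e+06 / 2.2656e+06 ≈ 4.6593
Gain = 20 log₁₀(4.6593) ≈ 13.37 dB
∠G = 179.96° − 151.25° = 28.71°

13.4 dB, 28.7°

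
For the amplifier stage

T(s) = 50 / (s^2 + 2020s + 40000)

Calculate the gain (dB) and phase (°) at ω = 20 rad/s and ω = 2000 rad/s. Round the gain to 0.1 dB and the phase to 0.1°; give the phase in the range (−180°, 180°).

ω = 20: -61.1 dB, -45.6°; ω = 2000: -101.1 dB, -134.4°

Substitute s = j20:
Numerator: 50 = 50 + j0
Denominator: (j20)^2 + 2020(j20) + 40000 = 39600 + j40400
|N| = √(50² + 0²) ≈ 50, ∠N ≈ 0.00°
|D| = √(39600² + 40400²) ≈ 56571, ∠D ≈ 45.57°
|T| = 50 / 56571 ≈ 0.00088385
Gain = 20 log₁₀(0.00088385) ≈ -61.07 dB
∠T = 0.00° − 45.57° = -45.57°

Substitute s = j2000:
Numerator: 50 = 50 + j0
Denominator: (j2000)^2 + 2020(j2000) + 40000 = -3960000 + j4040000
|N| = √(50² + 0²) ≈ 50, ∠N ≈ 0.00°
|D| = √(3960000² + 4040000²) ≈ 5.6571e+06, ∠D ≈ 134.43°
|T| = 50 / 5.6571e+06 ≈ 8.8385e-06
Gain = 20 log₁₀(8.8385e-06) ≈ -101.07 dB
∠T = 0.00° − 134.43° = -134.43°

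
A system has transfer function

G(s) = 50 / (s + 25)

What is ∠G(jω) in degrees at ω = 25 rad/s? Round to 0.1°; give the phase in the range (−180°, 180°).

-45.0°

Substitute s = j25:
Numerator: 50 = 50 + j0
Denominator: (j25) + 25 = 25 + j25
|N| = √(50² + 0²) ≈ 50, ∠N ≈ 0.00°
|D| = √(25² + 25²) ≈ 35.355, ∠D ≈ 45.00°
∠G = 0.00° − 45.00° = -45.00°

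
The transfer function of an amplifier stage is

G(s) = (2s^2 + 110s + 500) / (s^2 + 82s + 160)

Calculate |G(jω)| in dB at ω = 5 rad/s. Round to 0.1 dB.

4.3 dB

Substitute s = j5:
Numerator: 2(j5)^2 + 110(j5) + 500 = 450 + j550
Denominator: (j5)^2 + 82(j5) + 160 = 135 + j410
|N| = √(450² + 550²) ≈ 710.63, ∠N ≈ 50.71°
|D| = √(135² + 410²) ≈ 431.65, ∠D ≈ 71.77°
|G| = 710.63 / 431.65 ≈ 1.6463
Gain = 20 log₁₀(1.6463) ≈ 4.33 dB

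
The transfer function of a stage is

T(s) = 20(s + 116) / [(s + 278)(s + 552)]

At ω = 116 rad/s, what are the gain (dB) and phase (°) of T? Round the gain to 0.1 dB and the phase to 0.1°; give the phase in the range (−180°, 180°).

At s = jω = j116:
zero (s+116): 116 + j116 → |·| = √(116²+116²) = √26912 ≈ 164.05, ∠ = arctan(116/116) ≈ 45.00°
pole (s+278): 278 + j116 → |·| = √(278²+116²) = √90740 ≈ 301.23, ∠ = arctan(116/278) ≈ 22.65°
pole (s+552): 552 + j116 → |·| = √(552²+116²) = √318160 ≈ 564.06, ∠ = arctan(116/552) ≈ 11.87°
|T| = 20 · 164.05 / 1.6991e+05 ≈ 0.01931
Gain = 20 log₁₀(0.01931) ≈ -34.28 dB
∠T = 45.00° − 34.52° = 10.48°

-34.3 dB, 10.5°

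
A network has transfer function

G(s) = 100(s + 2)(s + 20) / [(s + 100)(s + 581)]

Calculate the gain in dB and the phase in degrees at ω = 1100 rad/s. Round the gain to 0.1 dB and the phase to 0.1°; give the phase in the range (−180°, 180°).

38.9 dB, 31.9°

At s = jω = j1100:
zero (s+2): 2 + j1100 → |·| = √(2²+1100²) = √1210004 ≈ 1100, ∠ = arctan(1100/2) ≈ 89.90°
zero (s+20): 20 + j1100 → |·| = √(20²+1100²) = √1210400 ≈ 1100.2, ∠ = arctan(1100/20) ≈ 88.96°
pole (s+100): 100 + j1100 → |·| = √(100²+1100²) = √1220000 ≈ 1104.5, ∠ = arctan(1100/100) ≈ 84.81°
pole (s+581): 581 + j1100 → |·| = √(581²+1100²) = √1547561 ≈ 1244, ∠ = arctan(1100/581) ≈ 62.16°
|G| = 100 · 1.2102e+06 / 1.374e+06 ≈ 88.079
Gain = 20 log₁₀(88.079) ≈ 38.90 dB
∠G = 178.86° − 146.97° = 31.89°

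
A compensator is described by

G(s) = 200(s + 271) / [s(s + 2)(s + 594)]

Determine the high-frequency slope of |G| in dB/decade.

-40 dB/decade

Each pole contributes −20 dB/decade at high frequency; each zero contributes +20 dB/decade.
Net: 1 zero(s) − 3 pole(s) → -40 dB/decade.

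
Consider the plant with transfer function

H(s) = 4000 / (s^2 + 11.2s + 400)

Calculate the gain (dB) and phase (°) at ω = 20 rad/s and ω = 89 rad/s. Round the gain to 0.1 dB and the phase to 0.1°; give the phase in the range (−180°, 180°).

ω = 20: 25.0 dB, -90.0°; ω = 89: -5.6 dB, -172.5°

At s = jω = j20:
quadratic: (j20)² + 11.2·j20 + 400 = 0 + j224 → |·| ≈ 224, ∠ ≈ 90.00°
|H| = 4000 / 224 ≈ 17.857
Gain = 20 log₁₀(17.857) ≈ 25.04 dB
∠H = 0.00° − 90.00° = -90.00°

At s = jω = j89:
quadratic: (j89)² + 11.2·j89 + 400 = -7521 + j996.8 → |·| ≈ 7586.8, ∠ ≈ 172.45°
|H| = 4000 / 7586.8 ≈ 0.52723
Gain = 20 log₁₀(0.52723) ≈ -5.56 dB
∠H = 0.00° − 172.45° = -172.45°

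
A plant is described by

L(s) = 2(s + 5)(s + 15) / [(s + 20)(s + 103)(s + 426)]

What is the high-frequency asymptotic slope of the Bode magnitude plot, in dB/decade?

Each pole contributes −20 dB/decade at high frequency; each zero contributes +20 dB/decade.
Net: 2 zero(s) − 3 pole(s) → -20 dB/decade.

-20 dB/decade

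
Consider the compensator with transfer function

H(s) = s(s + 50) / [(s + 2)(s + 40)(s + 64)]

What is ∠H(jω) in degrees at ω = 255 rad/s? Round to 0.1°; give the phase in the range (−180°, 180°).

-77.6°

At s = jω = j255:
zero (s+50): 50 + j255 → |·| = √(50²+255²) = √67525 ≈ 259.86, ∠ = arctan(255/50) ≈ 78.91°
zero at origin: s = j255 → |·| = 255, ∠ = 90.00°
pole (s+2): 2 + j255 → |·| = √(2²+255²) = √65029 ≈ 255.01, ∠ = arctan(255/2) ≈ 89.55°
pole (s+40): 40 + j255 → |·| = √(40²+255²) = √66625 ≈ 258.12, ∠ = arctan(255/40) ≈ 81.09°
pole (s+64): 64 + j255 → |·| = √(64²+255²) = √69121 ≈ 262.91, ∠ = arctan(255/64) ≈ 75.91°
∠H = 168.91° − 246.55° = -77.64°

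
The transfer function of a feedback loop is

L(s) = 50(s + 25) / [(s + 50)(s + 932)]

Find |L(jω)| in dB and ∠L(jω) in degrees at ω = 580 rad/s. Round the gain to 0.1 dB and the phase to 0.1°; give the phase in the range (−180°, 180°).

At s = jω = j580:
zero (s+25): 25 + j580 → |·| = √(25²+580²) = √337025 ≈ 580.54, ∠ = arctan(580/25) ≈ 87.53°
pole (s+50): 50 + j580 → |·| = √(50²+580²) = √338900 ≈ 582.15, ∠ = arctan(580/50) ≈ 85.07°
pole (s+932): 932 + j580 → |·| = √(932²+580²) = √1205024 ≈ 1097.7, ∠ = arctan(580/932) ≈ 31.89°
|L| = 50 · 580.54 / 6.3903e+05 ≈ 0.045424
Gain = 20 log₁₀(0.045424) ≈ -26.85 dB
∠L = 87.53° − 116.96° = -29.43°

-26.9 dB, -29.4°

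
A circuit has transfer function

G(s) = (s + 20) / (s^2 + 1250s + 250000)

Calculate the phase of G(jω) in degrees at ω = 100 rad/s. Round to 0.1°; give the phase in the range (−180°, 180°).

Substitute s = j100:
Numerator: (j100) + 20 = 20 + j100
Denominator: (j100)^2 + 1250(j100) + 250000 = 240000 + j125000
|N| = √(20² + 100²) ≈ 101.98, ∠N ≈ 78.69°
|D| = √(240000² + 125000²) ≈ 2.706e+05, ∠D ≈ 27.51°
∠G = 78.69° − 27.51° = 51.18°

51.2°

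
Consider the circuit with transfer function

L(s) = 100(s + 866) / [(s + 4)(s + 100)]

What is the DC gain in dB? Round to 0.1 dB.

46.7 dB

L(0) = 100·866 / (4·100) = 216.5
20 log₁₀(216.5) ≈ 46.71 dB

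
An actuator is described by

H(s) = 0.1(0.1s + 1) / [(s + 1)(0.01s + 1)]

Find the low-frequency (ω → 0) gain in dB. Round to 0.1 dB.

-20.0 dB

H(0) = 0.1 · 1 / 1 = 0.1
20 log₁₀(0.1) ≈ -20.00 dB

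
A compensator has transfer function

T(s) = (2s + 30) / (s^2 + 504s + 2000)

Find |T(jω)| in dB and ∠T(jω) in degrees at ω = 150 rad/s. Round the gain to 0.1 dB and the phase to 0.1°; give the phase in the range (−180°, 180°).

-48.3 dB, -20.9°

Substitute s = j150:
Numerator: 2(j150) + 30 = 30 + j300
Denominator: (j150)^2 + 504(j150) + 2000 = -20500 + j75600
|N| = √(30² + 300²) ≈ 301.5, ∠N ≈ 84.29°
|D| = √(20500² + 75600²) ≈ 78330, ∠D ≈ 105.17°
|T| = 301.5 / 78330 ≈ 0.0038491
Gain = 20 log₁₀(0.0038491) ≈ -48.29 dB
∠T = 84.29° − 105.17° = -20.88°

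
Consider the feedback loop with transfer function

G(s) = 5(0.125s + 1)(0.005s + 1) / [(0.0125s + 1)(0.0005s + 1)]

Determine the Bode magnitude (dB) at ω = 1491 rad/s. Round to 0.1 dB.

49.6 dB

At ω = 1491 rad/s:
zero (1 + j1491·0.125) = 1 + j186.375 → |·| ≈ 186.38, ∠ ≈ 89.69°
zero (1 + j1491·0.005) = 1 + j7.455 → |·| ≈ 7.5218, ∠ ≈ 82.36°
pole (1 + j1491·0.0125) = 1 + j18.6375 → |·| ≈ 18.664, ∠ ≈ 86.93°
pole (1 + j1491·0.0005) = 1 + j0.7455 → |·| ≈ 1.2473, ∠ ≈ 36.70°
|G| = 5 · 186.38 · 7.5218 / (18.664 · 1.2473) ≈ 301.1
Gain = 20 log₁₀(301.1) ≈ 49.57 dB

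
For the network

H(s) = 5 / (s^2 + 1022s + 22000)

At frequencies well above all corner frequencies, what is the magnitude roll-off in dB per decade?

-40 dB/decade

Each pole contributes −20 dB/decade at high frequency; each zero contributes +20 dB/decade.
Net: 0 zero(s) − 2 pole(s) → -40 dB/decade.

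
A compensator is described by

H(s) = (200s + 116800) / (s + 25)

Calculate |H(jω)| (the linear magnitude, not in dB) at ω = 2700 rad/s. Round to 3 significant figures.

205

Substitute s = j2700:
Numerator: 200(j2700) + 116800 = 116800 + j540000
Denominator: (j2700) + 25 = 25 + j2700
|N| = √(116800² + 540000²) ≈ 5.5249e+05, ∠N ≈ 77.80°
|D| = √(25² + 2700²) ≈ 2700.1, ∠D ≈ 89.47°
|H| = 5.5249e+05 / 2700.1 ≈ 204.62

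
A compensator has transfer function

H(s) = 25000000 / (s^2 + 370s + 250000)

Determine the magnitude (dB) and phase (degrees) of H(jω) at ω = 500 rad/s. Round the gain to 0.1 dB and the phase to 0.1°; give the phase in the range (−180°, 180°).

At s = jω = j500:
quadratic: (j500)² + 370·j500 + 250000 = 0 + j185000 → |·| ≈ 1.85e+05, ∠ ≈ 90.00°
|H| = 25000000 / 1.85e+05 ≈ 135.14
Gain = 20 log₁₀(135.14) ≈ 42.62 dB
∠H = 0.00° − 90.00° = -90.00°

42.6 dB, -90.0°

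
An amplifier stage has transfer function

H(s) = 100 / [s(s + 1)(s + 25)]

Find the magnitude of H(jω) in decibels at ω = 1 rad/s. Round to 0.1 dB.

9.0 dB

At s = jω = j1:
pole (s+1): 1 + j1 → |·| = √(1²+1²) = √2 ≈ 1.4142, ∠ = arctan(1/1) ≈ 45.00°
pole (s+25): 25 + j1 → |·| = √(25²+1²) = √626 ≈ 25.02, ∠ = arctan(1/25) ≈ 2.29°
pole at origin: |s| = 1, ∠ = 90.00° (in denominator)
|H| = 100 / 35.383 ≈ 2.8262
Gain = 20 log₁₀(2.8262) ≈ 9.02 dB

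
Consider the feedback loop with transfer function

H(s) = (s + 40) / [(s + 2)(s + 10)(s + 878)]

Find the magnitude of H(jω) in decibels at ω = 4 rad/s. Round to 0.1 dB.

At s = jω = j4:
zero (s+40): 40 + j4 → |·| = √(40²+4²) = √1616 ≈ 40.2, ∠ = arctan(4/40) ≈ 5.71°
pole (s+2): 2 + j4 → |·| = √(2²+4²) = √20 ≈ 4.4721, ∠ = arctan(4/2) ≈ 63.43°
pole (s+10): 10 + j4 → |·| = √(10²+4²) = √116 ≈ 10.77, ∠ = arctan(4/10) ≈ 21.80°
pole (s+878): 878 + j4 → |·| = √(878²+4²) = √770900 ≈ 878.01, ∠ = arctan(4/878) ≈ 0.26°
|H| = 1 · 40.2 / 42289 ≈ 0.0009506
Gain = 20 log₁₀(0.0009506) ≈ -60.44 dB

-60.4 dB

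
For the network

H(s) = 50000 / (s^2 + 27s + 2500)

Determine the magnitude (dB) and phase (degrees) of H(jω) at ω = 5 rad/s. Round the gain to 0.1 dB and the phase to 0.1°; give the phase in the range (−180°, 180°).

At s = jω = j5:
quadratic: (j5)² + 27·j5 + 2500 = 2475 + j135 → |·| ≈ 2478.7, ∠ ≈ 3.12°
|H| = 50000 / 2478.7 ≈ 20.172
Gain = 20 log₁₀(20.172) ≈ 26.09 dB
∠H = 0.00° − 3.12° = -3.12°

26.1 dB, -3.1°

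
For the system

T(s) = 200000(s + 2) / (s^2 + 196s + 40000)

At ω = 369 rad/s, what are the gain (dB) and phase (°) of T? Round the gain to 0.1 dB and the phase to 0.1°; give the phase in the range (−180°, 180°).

55.8 dB, -53.4°

At s = jω = j369:
zero (s+2): 2 + j369 → |·| = √(2²+369²) = √136165 ≈ 369.01, ∠ = arctan(369/2) ≈ 89.69°
quadratic: (j369)² + 196·j369 + 40000 = -96161 + j72324 → |·| ≈ 1.2032e+05, ∠ ≈ 143.05°
|T| = 200000 · 369.01 / 1.2032e+05 ≈ 613.38
Gain = 20 log₁₀(613.38) ≈ 55.75 dB
∠T = 89.69° − 143.05° = -53.36°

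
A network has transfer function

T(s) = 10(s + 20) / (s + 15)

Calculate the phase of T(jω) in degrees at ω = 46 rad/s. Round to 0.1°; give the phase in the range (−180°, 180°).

-5.4°

At s = jω = j46:
zero (s+20): 20 + j46 → |·| = √(20²+46²) = √2516 ≈ 50.16, ∠ = arctan(46/20) ≈ 66.50°
pole (s+15): 15 + j46 → |·| = √(15²+46²) = √2341 ≈ 48.384, ∠ = arctan(46/15) ≈ 71.94°
∠T = 66.50° − 71.94° = -5.44°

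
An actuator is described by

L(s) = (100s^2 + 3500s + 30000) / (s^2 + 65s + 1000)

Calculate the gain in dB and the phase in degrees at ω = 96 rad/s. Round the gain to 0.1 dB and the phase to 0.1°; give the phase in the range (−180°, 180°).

39.3 dB, 16.6°

Substitute s = j96:
Numerator: 100(j96)^2 + 3500(j96) + 30000 = -891600 + j336000
Denominator: (j96)^2 + 65(j96) + 1000 = -8216 + j6240
|N| = √(891600² + 336000²) ≈ 9.5281e+05, ∠N ≈ 159.35°
|D| = √(8216² + 6240²) ≈ 10317, ∠D ≈ 142.78°
|L| = 9.5281e+05 / 10317 ≈ 92.353
Gain = 20 log₁₀(92.353) ≈ 39.31 dB
∠L = 159.35° − 142.78° = 16.57°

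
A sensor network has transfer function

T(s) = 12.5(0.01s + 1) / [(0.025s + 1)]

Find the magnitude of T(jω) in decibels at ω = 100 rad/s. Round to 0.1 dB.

16.3 dB

At ω = 100 rad/s:
zero (1 + j100·0.01) = 1 + j1 → |·| ≈ 1.4142, ∠ ≈ 45.00°
pole (1 + j100·0.025) = 1 + j2.5 → |·| ≈ 2.6926, ∠ ≈ 68.20°
|T| = 12.5 · 1.4142 / (2.6926) ≈ 6.5652
Gain = 20 log₁₀(6.5652) ≈ 16.34 dB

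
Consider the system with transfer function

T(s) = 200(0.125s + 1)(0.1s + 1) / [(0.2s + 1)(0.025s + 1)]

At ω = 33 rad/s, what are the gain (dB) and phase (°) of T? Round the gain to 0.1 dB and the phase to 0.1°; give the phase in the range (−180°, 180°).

50.6 dB, 28.6°

At ω = 33 rad/s:
zero (1 + j33·0.125) = 1 + j4.125 → |·| ≈ 4.2445, ∠ ≈ 76.37°
zero (1 + j33·0.1) = 1 + j3.3 → |·| ≈ 3.4482, ∠ ≈ 73.14°
pole (1 + j33·0.2) = 1 + j6.6 → |·| ≈ 6.6753, ∠ ≈ 81.38°
pole (1 + j33·0.025) = 1 + j0.825 → |·| ≈ 1.2964, ∠ ≈ 39.52°
|T| = 200 · 4.2445 · 3.4482 / (6.6753 · 1.2964) ≈ 338.25
Gain = 20 log₁₀(338.25) ≈ 50.58 dB
∠T = (76.37° + 73.14°) − (81.38° + 39.52°) = 28.61°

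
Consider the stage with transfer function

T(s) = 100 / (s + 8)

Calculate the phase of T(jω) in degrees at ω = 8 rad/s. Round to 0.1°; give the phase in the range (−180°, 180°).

-45.0°

At s = jω = j8:
pole (s+8): 8 + j8 → |·| = √(8²+8²) = √128 ≈ 11.314, ∠ = arctan(8/8) ≈ 45.00°
∠T = 0.00° − 45.00° = -45.00°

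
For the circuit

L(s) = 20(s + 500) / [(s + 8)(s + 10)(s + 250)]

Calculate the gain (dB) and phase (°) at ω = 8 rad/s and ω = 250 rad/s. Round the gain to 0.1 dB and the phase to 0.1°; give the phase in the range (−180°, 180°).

ω = 8: -11.2 dB, -84.6°; ω = 250: -65.9 dB, 165.7°

At s = jω = j8:
zero (s+500): 500 + j8 → |·| = √(500²+8²) = √250064 ≈ 500.06, ∠ = arctan(8/500) ≈ 0.92°
pole (s+8): 8 + j8 → |·| = √(8²+8²) = √128 ≈ 11.314, ∠ = arctan(8/8) ≈ 45.00°
pole (s+10): 10 + j8 → |·| = √(10²+8²) = √164 ≈ 12.806, ∠ = arctan(8/10) ≈ 38.66°
pole (s+250): 250 + j8 → |·| = √(250²+8²) = √62564 ≈ 250.13, ∠ = arctan(8/250) ≈ 1.83°
|L| = 20 · 500.06 / 36241 ≈ 0.27596
Gain = 20 log₁₀(0.27596) ≈ -11.18 dB
∠L = 0.92° − 85.49° = -84.57°

At s = jω = j250:
zero (s+500): 500 + j250 → |·| = √(500²+250²) = √312500 ≈ 559.02, ∠ = arctan(250/500) ≈ 26.57°
pole (s+8): 8 + j250 → |·| = √(8²+250²) = √62564 ≈ 250.13, ∠ = arctan(250/8) ≈ 88.17°
pole (s+10): 10 + j250 → |·| = √(10²+250²) = √62600 ≈ 250.2, ∠ = arctan(250/10) ≈ 87.71°
pole (s+250): 250 + j250 → |·| = √(250²+250²) = √125000 ≈ 353.55, ∠ = arctan(250/250) ≈ 45.00°
|L| = 20 · 559.02 / 2.2126e+07 ≈ 0.00050531
Gain = 20 log₁₀(0.00050531) ≈ -65.93 dB
∠L = 26.57° − 220.88° = -194.31° ≡ 165.69° (principal value)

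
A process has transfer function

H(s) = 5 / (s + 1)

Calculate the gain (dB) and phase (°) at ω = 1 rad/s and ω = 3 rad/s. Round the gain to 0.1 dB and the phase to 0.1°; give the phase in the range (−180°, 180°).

At s = jω = j1:
pole (s+1): 1 + j1 → |·| = √(1²+1²) = √2 ≈ 1.4142, ∠ = arctan(1/1) ≈ 45.00°
|H| = 5 / 1.4142 ≈ 3.5356
Gain = 20 log₁₀(3.5356) ≈ 10.97 dB
∠H = 0.00° − 45.00° = -45.00°

At s = jω = j3:
pole (s+1): 1 + j3 → |·| = √(1²+3²) = √10 ≈ 3.1623, ∠ = arctan(3/1) ≈ 71.57°
|H| = 5 / 3.1623 ≈ 1.5811
Gain = 20 log₁₀(1.5811) ≈ 3.98 dB
∠H = 0.00° − 71.57° = -71.57°

ω = 1: 11.0 dB, -45.0°; ω = 3: 4.0 dB, -71.6°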